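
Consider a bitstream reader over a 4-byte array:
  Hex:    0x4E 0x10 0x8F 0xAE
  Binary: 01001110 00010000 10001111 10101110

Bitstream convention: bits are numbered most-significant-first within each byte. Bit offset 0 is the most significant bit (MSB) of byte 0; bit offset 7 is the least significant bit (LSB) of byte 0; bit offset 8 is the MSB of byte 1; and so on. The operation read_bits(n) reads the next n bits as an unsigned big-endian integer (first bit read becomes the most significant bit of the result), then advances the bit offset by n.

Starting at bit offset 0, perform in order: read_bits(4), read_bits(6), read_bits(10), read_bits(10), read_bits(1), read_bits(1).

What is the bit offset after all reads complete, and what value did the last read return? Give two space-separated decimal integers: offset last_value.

Answer: 32 0

Derivation:
Read 1: bits[0:4] width=4 -> value=4 (bin 0100); offset now 4 = byte 0 bit 4; 28 bits remain
Read 2: bits[4:10] width=6 -> value=56 (bin 111000); offset now 10 = byte 1 bit 2; 22 bits remain
Read 3: bits[10:20] width=10 -> value=264 (bin 0100001000); offset now 20 = byte 2 bit 4; 12 bits remain
Read 4: bits[20:30] width=10 -> value=1003 (bin 1111101011); offset now 30 = byte 3 bit 6; 2 bits remain
Read 5: bits[30:31] width=1 -> value=1 (bin 1); offset now 31 = byte 3 bit 7; 1 bits remain
Read 6: bits[31:32] width=1 -> value=0 (bin 0); offset now 32 = byte 4 bit 0; 0 bits remain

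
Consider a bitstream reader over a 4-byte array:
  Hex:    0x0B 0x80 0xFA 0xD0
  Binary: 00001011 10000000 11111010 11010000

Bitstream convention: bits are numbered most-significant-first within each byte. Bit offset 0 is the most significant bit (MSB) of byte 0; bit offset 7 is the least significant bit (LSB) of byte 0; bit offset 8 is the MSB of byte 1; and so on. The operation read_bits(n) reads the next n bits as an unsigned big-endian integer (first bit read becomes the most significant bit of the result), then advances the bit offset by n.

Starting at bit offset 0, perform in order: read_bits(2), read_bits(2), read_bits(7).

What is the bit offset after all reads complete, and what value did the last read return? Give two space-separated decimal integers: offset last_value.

Read 1: bits[0:2] width=2 -> value=0 (bin 00); offset now 2 = byte 0 bit 2; 30 bits remain
Read 2: bits[2:4] width=2 -> value=0 (bin 00); offset now 4 = byte 0 bit 4; 28 bits remain
Read 3: bits[4:11] width=7 -> value=92 (bin 1011100); offset now 11 = byte 1 bit 3; 21 bits remain

Answer: 11 92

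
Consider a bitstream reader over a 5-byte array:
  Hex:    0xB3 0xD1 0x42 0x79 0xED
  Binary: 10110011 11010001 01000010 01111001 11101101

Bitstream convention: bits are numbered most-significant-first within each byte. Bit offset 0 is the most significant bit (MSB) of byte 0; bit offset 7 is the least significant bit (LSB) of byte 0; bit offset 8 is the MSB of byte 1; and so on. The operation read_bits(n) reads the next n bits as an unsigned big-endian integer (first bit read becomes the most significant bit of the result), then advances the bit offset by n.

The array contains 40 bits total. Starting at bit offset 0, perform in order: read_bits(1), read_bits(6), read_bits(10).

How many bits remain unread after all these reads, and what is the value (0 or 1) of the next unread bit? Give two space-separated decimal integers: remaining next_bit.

Answer: 23 1

Derivation:
Read 1: bits[0:1] width=1 -> value=1 (bin 1); offset now 1 = byte 0 bit 1; 39 bits remain
Read 2: bits[1:7] width=6 -> value=25 (bin 011001); offset now 7 = byte 0 bit 7; 33 bits remain
Read 3: bits[7:17] width=10 -> value=930 (bin 1110100010); offset now 17 = byte 2 bit 1; 23 bits remain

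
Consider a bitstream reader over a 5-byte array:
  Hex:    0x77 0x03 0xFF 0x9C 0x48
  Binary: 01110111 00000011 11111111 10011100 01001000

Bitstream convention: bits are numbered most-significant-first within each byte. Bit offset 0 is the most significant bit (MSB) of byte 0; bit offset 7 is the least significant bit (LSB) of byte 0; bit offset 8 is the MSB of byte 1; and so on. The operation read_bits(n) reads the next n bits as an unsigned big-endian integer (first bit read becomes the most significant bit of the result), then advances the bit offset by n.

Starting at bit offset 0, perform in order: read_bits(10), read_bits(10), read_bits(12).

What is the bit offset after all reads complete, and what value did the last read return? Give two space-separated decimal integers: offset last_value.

Read 1: bits[0:10] width=10 -> value=476 (bin 0111011100); offset now 10 = byte 1 bit 2; 30 bits remain
Read 2: bits[10:20] width=10 -> value=63 (bin 0000111111); offset now 20 = byte 2 bit 4; 20 bits remain
Read 3: bits[20:32] width=12 -> value=3996 (bin 111110011100); offset now 32 = byte 4 bit 0; 8 bits remain

Answer: 32 3996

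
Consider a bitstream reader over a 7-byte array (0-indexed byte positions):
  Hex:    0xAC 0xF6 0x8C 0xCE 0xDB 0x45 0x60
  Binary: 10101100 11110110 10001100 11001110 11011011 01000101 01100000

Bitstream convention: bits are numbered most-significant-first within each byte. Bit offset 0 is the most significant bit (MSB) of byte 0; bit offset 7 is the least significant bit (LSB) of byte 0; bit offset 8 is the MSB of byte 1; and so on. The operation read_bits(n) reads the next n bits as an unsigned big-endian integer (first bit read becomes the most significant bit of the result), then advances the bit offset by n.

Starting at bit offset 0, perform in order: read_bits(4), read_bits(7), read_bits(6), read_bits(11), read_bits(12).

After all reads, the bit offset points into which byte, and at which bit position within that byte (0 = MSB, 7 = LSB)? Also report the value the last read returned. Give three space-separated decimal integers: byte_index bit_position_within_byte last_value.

Read 1: bits[0:4] width=4 -> value=10 (bin 1010); offset now 4 = byte 0 bit 4; 52 bits remain
Read 2: bits[4:11] width=7 -> value=103 (bin 1100111); offset now 11 = byte 1 bit 3; 45 bits remain
Read 3: bits[11:17] width=6 -> value=45 (bin 101101); offset now 17 = byte 2 bit 1; 39 bits remain
Read 4: bits[17:28] width=11 -> value=204 (bin 00011001100); offset now 28 = byte 3 bit 4; 28 bits remain
Read 5: bits[28:40] width=12 -> value=3803 (bin 111011011011); offset now 40 = byte 5 bit 0; 16 bits remain

Answer: 5 0 3803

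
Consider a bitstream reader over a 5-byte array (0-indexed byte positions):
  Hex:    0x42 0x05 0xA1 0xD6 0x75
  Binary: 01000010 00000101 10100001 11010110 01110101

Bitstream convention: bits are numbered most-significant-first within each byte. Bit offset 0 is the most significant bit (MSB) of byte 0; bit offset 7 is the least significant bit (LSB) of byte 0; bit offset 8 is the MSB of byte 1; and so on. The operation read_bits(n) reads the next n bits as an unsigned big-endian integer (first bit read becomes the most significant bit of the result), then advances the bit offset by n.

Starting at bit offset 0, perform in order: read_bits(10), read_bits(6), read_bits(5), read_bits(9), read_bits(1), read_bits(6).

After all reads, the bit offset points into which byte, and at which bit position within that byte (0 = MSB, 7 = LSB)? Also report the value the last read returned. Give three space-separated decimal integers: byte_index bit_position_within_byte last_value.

Answer: 4 5 14

Derivation:
Read 1: bits[0:10] width=10 -> value=264 (bin 0100001000); offset now 10 = byte 1 bit 2; 30 bits remain
Read 2: bits[10:16] width=6 -> value=5 (bin 000101); offset now 16 = byte 2 bit 0; 24 bits remain
Read 3: bits[16:21] width=5 -> value=20 (bin 10100); offset now 21 = byte 2 bit 5; 19 bits remain
Read 4: bits[21:30] width=9 -> value=117 (bin 001110101); offset now 30 = byte 3 bit 6; 10 bits remain
Read 5: bits[30:31] width=1 -> value=1 (bin 1); offset now 31 = byte 3 bit 7; 9 bits remain
Read 6: bits[31:37] width=6 -> value=14 (bin 001110); offset now 37 = byte 4 bit 5; 3 bits remain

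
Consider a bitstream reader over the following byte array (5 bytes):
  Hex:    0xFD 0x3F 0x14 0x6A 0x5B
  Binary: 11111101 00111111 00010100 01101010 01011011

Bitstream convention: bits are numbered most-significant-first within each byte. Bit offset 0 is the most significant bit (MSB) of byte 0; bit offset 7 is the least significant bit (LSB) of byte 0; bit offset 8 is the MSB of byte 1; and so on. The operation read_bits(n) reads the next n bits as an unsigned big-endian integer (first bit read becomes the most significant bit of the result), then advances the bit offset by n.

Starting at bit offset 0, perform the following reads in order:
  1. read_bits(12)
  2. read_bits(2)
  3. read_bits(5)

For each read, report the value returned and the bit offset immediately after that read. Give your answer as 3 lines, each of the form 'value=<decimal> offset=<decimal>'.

Read 1: bits[0:12] width=12 -> value=4051 (bin 111111010011); offset now 12 = byte 1 bit 4; 28 bits remain
Read 2: bits[12:14] width=2 -> value=3 (bin 11); offset now 14 = byte 1 bit 6; 26 bits remain
Read 3: bits[14:19] width=5 -> value=24 (bin 11000); offset now 19 = byte 2 bit 3; 21 bits remain

Answer: value=4051 offset=12
value=3 offset=14
value=24 offset=19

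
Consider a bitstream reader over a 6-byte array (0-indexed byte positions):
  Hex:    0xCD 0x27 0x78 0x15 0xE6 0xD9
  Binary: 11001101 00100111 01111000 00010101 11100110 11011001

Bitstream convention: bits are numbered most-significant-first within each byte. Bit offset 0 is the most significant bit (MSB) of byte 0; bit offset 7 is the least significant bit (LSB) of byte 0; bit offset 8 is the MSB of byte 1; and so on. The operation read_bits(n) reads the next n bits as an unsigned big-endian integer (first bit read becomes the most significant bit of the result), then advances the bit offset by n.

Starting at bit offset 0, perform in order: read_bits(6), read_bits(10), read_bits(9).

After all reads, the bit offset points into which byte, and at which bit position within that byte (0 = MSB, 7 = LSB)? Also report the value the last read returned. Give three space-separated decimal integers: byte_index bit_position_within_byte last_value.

Answer: 3 1 240

Derivation:
Read 1: bits[0:6] width=6 -> value=51 (bin 110011); offset now 6 = byte 0 bit 6; 42 bits remain
Read 2: bits[6:16] width=10 -> value=295 (bin 0100100111); offset now 16 = byte 2 bit 0; 32 bits remain
Read 3: bits[16:25] width=9 -> value=240 (bin 011110000); offset now 25 = byte 3 bit 1; 23 bits remain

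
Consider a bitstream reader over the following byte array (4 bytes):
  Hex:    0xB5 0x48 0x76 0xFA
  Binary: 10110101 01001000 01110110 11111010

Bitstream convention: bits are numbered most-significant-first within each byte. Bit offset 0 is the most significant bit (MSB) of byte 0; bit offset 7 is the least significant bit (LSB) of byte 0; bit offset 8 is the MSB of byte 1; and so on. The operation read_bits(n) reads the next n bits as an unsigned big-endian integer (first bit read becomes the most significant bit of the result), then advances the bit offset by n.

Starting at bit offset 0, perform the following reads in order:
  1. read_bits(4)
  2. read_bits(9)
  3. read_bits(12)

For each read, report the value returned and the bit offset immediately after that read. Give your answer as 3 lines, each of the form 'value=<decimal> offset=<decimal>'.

Read 1: bits[0:4] width=4 -> value=11 (bin 1011); offset now 4 = byte 0 bit 4; 28 bits remain
Read 2: bits[4:13] width=9 -> value=169 (bin 010101001); offset now 13 = byte 1 bit 5; 19 bits remain
Read 3: bits[13:25] width=12 -> value=237 (bin 000011101101); offset now 25 = byte 3 bit 1; 7 bits remain

Answer: value=11 offset=4
value=169 offset=13
value=237 offset=25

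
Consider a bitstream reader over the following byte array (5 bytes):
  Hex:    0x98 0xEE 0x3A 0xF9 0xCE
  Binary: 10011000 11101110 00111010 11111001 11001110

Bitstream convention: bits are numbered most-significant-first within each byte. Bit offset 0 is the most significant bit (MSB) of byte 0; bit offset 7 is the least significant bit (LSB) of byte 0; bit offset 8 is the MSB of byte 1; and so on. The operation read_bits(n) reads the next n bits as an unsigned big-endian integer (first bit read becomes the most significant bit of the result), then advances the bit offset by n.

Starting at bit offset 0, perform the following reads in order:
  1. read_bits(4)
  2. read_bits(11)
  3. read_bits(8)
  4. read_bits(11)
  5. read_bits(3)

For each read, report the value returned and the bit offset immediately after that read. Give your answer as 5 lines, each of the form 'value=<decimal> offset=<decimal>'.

Answer: value=9 offset=4
value=1143 offset=15
value=29 offset=23
value=999 offset=34
value=1 offset=37

Derivation:
Read 1: bits[0:4] width=4 -> value=9 (bin 1001); offset now 4 = byte 0 bit 4; 36 bits remain
Read 2: bits[4:15] width=11 -> value=1143 (bin 10001110111); offset now 15 = byte 1 bit 7; 25 bits remain
Read 3: bits[15:23] width=8 -> value=29 (bin 00011101); offset now 23 = byte 2 bit 7; 17 bits remain
Read 4: bits[23:34] width=11 -> value=999 (bin 01111100111); offset now 34 = byte 4 bit 2; 6 bits remain
Read 5: bits[34:37] width=3 -> value=1 (bin 001); offset now 37 = byte 4 bit 5; 3 bits remain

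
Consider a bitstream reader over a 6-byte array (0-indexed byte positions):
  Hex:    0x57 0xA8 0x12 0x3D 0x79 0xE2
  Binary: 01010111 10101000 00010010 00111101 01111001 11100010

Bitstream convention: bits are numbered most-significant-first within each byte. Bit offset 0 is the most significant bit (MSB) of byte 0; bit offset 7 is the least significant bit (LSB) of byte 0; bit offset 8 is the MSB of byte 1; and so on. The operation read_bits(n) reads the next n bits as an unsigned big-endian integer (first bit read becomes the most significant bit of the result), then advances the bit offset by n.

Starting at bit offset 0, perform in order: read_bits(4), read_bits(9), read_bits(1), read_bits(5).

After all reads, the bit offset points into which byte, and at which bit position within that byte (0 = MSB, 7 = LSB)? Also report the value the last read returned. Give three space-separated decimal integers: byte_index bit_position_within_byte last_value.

Read 1: bits[0:4] width=4 -> value=5 (bin 0101); offset now 4 = byte 0 bit 4; 44 bits remain
Read 2: bits[4:13] width=9 -> value=245 (bin 011110101); offset now 13 = byte 1 bit 5; 35 bits remain
Read 3: bits[13:14] width=1 -> value=0 (bin 0); offset now 14 = byte 1 bit 6; 34 bits remain
Read 4: bits[14:19] width=5 -> value=0 (bin 00000); offset now 19 = byte 2 bit 3; 29 bits remain

Answer: 2 3 0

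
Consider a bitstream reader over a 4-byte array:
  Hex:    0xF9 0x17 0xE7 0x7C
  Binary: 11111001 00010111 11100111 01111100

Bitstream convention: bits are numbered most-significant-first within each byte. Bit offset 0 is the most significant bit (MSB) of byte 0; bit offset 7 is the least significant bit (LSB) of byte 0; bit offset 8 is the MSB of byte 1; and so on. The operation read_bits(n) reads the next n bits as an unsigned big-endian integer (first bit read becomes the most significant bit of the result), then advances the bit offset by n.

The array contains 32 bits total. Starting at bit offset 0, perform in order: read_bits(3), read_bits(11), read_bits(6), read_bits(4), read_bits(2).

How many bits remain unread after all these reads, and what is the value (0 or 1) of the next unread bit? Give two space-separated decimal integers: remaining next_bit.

Answer: 6 1

Derivation:
Read 1: bits[0:3] width=3 -> value=7 (bin 111); offset now 3 = byte 0 bit 3; 29 bits remain
Read 2: bits[3:14] width=11 -> value=1605 (bin 11001000101); offset now 14 = byte 1 bit 6; 18 bits remain
Read 3: bits[14:20] width=6 -> value=62 (bin 111110); offset now 20 = byte 2 bit 4; 12 bits remain
Read 4: bits[20:24] width=4 -> value=7 (bin 0111); offset now 24 = byte 3 bit 0; 8 bits remain
Read 5: bits[24:26] width=2 -> value=1 (bin 01); offset now 26 = byte 3 bit 2; 6 bits remain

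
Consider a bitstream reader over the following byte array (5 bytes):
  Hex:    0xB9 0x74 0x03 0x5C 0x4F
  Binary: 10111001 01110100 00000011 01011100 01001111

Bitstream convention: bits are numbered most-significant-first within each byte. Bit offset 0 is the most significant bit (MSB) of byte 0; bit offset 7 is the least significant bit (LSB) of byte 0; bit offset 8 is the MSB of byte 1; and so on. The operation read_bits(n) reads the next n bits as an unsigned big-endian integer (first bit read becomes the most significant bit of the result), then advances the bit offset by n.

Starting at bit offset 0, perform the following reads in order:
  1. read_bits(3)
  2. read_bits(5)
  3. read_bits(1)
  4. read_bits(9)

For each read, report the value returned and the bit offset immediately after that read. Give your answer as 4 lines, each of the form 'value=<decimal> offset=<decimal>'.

Read 1: bits[0:3] width=3 -> value=5 (bin 101); offset now 3 = byte 0 bit 3; 37 bits remain
Read 2: bits[3:8] width=5 -> value=25 (bin 11001); offset now 8 = byte 1 bit 0; 32 bits remain
Read 3: bits[8:9] width=1 -> value=0 (bin 0); offset now 9 = byte 1 bit 1; 31 bits remain
Read 4: bits[9:18] width=9 -> value=464 (bin 111010000); offset now 18 = byte 2 bit 2; 22 bits remain

Answer: value=5 offset=3
value=25 offset=8
value=0 offset=9
value=464 offset=18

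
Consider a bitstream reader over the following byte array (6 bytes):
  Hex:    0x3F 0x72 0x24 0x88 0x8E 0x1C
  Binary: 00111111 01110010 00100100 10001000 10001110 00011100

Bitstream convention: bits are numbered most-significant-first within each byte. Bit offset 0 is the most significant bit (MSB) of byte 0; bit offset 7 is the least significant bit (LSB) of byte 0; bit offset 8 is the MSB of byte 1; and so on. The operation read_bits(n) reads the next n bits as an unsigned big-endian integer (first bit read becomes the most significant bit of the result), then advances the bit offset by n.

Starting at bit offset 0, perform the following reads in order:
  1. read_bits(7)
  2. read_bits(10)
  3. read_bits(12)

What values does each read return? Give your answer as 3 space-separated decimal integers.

Answer: 31 740 1169

Derivation:
Read 1: bits[0:7] width=7 -> value=31 (bin 0011111); offset now 7 = byte 0 bit 7; 41 bits remain
Read 2: bits[7:17] width=10 -> value=740 (bin 1011100100); offset now 17 = byte 2 bit 1; 31 bits remain
Read 3: bits[17:29] width=12 -> value=1169 (bin 010010010001); offset now 29 = byte 3 bit 5; 19 bits remain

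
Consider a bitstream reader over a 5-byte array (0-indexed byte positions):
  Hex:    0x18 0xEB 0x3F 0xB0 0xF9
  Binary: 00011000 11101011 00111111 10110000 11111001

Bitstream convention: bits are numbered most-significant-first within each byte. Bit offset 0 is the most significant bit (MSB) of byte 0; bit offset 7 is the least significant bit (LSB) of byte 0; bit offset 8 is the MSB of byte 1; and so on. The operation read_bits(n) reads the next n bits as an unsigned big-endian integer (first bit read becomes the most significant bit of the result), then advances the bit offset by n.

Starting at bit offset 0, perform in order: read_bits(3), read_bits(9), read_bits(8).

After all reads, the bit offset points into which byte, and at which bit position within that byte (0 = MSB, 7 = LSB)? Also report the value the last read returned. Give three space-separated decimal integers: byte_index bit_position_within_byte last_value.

Answer: 2 4 179

Derivation:
Read 1: bits[0:3] width=3 -> value=0 (bin 000); offset now 3 = byte 0 bit 3; 37 bits remain
Read 2: bits[3:12] width=9 -> value=398 (bin 110001110); offset now 12 = byte 1 bit 4; 28 bits remain
Read 3: bits[12:20] width=8 -> value=179 (bin 10110011); offset now 20 = byte 2 bit 4; 20 bits remain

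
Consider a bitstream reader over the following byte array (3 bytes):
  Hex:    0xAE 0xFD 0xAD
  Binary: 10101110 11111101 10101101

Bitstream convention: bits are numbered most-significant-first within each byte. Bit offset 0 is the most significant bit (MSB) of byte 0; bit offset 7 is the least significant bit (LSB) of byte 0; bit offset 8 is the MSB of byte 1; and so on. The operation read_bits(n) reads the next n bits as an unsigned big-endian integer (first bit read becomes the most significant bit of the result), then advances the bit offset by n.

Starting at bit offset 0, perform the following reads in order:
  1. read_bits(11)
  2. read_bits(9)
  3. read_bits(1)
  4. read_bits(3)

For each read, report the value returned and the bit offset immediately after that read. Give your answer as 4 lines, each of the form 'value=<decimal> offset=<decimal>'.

Answer: value=1399 offset=11
value=474 offset=20
value=1 offset=21
value=5 offset=24

Derivation:
Read 1: bits[0:11] width=11 -> value=1399 (bin 10101110111); offset now 11 = byte 1 bit 3; 13 bits remain
Read 2: bits[11:20] width=9 -> value=474 (bin 111011010); offset now 20 = byte 2 bit 4; 4 bits remain
Read 3: bits[20:21] width=1 -> value=1 (bin 1); offset now 21 = byte 2 bit 5; 3 bits remain
Read 4: bits[21:24] width=3 -> value=5 (bin 101); offset now 24 = byte 3 bit 0; 0 bits remain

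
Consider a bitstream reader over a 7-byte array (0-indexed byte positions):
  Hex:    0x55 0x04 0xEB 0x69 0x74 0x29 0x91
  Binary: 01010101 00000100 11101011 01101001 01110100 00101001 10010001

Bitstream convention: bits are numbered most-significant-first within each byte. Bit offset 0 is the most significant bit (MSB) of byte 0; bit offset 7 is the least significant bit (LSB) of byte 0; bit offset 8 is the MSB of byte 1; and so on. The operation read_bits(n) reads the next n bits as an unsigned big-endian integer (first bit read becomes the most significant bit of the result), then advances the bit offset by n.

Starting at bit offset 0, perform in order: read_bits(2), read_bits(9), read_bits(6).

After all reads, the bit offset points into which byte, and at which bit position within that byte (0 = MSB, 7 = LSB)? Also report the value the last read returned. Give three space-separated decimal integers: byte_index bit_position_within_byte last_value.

Answer: 2 1 9

Derivation:
Read 1: bits[0:2] width=2 -> value=1 (bin 01); offset now 2 = byte 0 bit 2; 54 bits remain
Read 2: bits[2:11] width=9 -> value=168 (bin 010101000); offset now 11 = byte 1 bit 3; 45 bits remain
Read 3: bits[11:17] width=6 -> value=9 (bin 001001); offset now 17 = byte 2 bit 1; 39 bits remain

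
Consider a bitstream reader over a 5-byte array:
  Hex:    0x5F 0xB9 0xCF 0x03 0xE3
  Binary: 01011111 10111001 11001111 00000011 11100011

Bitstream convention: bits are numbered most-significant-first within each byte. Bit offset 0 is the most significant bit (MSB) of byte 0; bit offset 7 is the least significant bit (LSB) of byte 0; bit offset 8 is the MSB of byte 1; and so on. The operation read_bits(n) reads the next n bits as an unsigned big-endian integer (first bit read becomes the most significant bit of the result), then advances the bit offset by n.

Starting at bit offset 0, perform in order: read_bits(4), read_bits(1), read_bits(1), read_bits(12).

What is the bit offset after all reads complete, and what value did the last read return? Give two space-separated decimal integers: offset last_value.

Answer: 18 3815

Derivation:
Read 1: bits[0:4] width=4 -> value=5 (bin 0101); offset now 4 = byte 0 bit 4; 36 bits remain
Read 2: bits[4:5] width=1 -> value=1 (bin 1); offset now 5 = byte 0 bit 5; 35 bits remain
Read 3: bits[5:6] width=1 -> value=1 (bin 1); offset now 6 = byte 0 bit 6; 34 bits remain
Read 4: bits[6:18] width=12 -> value=3815 (bin 111011100111); offset now 18 = byte 2 bit 2; 22 bits remain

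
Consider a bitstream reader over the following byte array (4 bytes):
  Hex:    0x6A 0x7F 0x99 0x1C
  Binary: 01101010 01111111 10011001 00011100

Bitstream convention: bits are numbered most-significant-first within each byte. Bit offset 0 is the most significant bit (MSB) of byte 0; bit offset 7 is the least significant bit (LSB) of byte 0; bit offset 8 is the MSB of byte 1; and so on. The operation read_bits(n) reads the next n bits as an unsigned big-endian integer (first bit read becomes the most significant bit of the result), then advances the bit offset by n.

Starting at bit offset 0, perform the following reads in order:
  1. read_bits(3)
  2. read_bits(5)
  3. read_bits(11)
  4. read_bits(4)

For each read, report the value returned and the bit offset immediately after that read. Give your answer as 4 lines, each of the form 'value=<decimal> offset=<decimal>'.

Answer: value=3 offset=3
value=10 offset=8
value=1020 offset=19
value=12 offset=23

Derivation:
Read 1: bits[0:3] width=3 -> value=3 (bin 011); offset now 3 = byte 0 bit 3; 29 bits remain
Read 2: bits[3:8] width=5 -> value=10 (bin 01010); offset now 8 = byte 1 bit 0; 24 bits remain
Read 3: bits[8:19] width=11 -> value=1020 (bin 01111111100); offset now 19 = byte 2 bit 3; 13 bits remain
Read 4: bits[19:23] width=4 -> value=12 (bin 1100); offset now 23 = byte 2 bit 7; 9 bits remain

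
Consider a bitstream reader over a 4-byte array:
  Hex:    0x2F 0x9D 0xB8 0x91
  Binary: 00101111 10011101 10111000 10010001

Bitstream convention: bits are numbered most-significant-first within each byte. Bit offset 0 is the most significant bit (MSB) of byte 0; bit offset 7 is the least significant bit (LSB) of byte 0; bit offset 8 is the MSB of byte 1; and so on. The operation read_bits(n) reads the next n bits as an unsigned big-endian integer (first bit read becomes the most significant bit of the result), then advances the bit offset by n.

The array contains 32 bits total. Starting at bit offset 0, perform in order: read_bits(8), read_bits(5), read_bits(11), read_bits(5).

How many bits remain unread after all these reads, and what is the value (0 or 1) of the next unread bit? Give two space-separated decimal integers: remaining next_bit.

Read 1: bits[0:8] width=8 -> value=47 (bin 00101111); offset now 8 = byte 1 bit 0; 24 bits remain
Read 2: bits[8:13] width=5 -> value=19 (bin 10011); offset now 13 = byte 1 bit 5; 19 bits remain
Read 3: bits[13:24] width=11 -> value=1464 (bin 10110111000); offset now 24 = byte 3 bit 0; 8 bits remain
Read 4: bits[24:29] width=5 -> value=18 (bin 10010); offset now 29 = byte 3 bit 5; 3 bits remain

Answer: 3 0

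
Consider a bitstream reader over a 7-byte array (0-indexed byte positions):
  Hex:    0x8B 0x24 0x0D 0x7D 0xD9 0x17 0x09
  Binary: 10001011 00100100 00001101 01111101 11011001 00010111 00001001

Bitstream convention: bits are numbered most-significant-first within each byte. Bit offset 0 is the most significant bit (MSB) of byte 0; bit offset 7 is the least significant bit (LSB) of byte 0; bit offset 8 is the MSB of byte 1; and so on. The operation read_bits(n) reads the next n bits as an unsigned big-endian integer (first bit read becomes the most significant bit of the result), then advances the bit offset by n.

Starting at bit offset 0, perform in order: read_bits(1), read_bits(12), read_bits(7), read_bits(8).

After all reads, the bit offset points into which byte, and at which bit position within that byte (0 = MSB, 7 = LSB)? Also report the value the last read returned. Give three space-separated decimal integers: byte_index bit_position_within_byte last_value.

Answer: 3 4 215

Derivation:
Read 1: bits[0:1] width=1 -> value=1 (bin 1); offset now 1 = byte 0 bit 1; 55 bits remain
Read 2: bits[1:13] width=12 -> value=356 (bin 000101100100); offset now 13 = byte 1 bit 5; 43 bits remain
Read 3: bits[13:20] width=7 -> value=64 (bin 1000000); offset now 20 = byte 2 bit 4; 36 bits remain
Read 4: bits[20:28] width=8 -> value=215 (bin 11010111); offset now 28 = byte 3 bit 4; 28 bits remain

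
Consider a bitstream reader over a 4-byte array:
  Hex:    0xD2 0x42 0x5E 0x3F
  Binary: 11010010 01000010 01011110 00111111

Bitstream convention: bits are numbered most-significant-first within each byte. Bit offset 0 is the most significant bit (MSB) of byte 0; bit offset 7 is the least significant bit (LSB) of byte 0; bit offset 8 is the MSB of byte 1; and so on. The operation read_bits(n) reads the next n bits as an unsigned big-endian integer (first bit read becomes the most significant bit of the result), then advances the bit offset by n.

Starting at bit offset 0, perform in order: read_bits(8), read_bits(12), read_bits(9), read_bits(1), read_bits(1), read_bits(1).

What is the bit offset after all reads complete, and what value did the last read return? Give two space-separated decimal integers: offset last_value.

Answer: 32 1

Derivation:
Read 1: bits[0:8] width=8 -> value=210 (bin 11010010); offset now 8 = byte 1 bit 0; 24 bits remain
Read 2: bits[8:20] width=12 -> value=1061 (bin 010000100101); offset now 20 = byte 2 bit 4; 12 bits remain
Read 3: bits[20:29] width=9 -> value=455 (bin 111000111); offset now 29 = byte 3 bit 5; 3 bits remain
Read 4: bits[29:30] width=1 -> value=1 (bin 1); offset now 30 = byte 3 bit 6; 2 bits remain
Read 5: bits[30:31] width=1 -> value=1 (bin 1); offset now 31 = byte 3 bit 7; 1 bits remain
Read 6: bits[31:32] width=1 -> value=1 (bin 1); offset now 32 = byte 4 bit 0; 0 bits remain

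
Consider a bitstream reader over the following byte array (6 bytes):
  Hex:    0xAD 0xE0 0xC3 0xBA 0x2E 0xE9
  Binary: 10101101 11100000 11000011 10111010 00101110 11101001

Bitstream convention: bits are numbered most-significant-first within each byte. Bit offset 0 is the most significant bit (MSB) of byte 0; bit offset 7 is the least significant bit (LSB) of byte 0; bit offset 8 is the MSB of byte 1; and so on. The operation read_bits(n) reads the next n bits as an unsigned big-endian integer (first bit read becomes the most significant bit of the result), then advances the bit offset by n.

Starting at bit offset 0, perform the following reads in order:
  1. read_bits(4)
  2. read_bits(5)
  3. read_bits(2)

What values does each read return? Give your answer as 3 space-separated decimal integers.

Read 1: bits[0:4] width=4 -> value=10 (bin 1010); offset now 4 = byte 0 bit 4; 44 bits remain
Read 2: bits[4:9] width=5 -> value=27 (bin 11011); offset now 9 = byte 1 bit 1; 39 bits remain
Read 3: bits[9:11] width=2 -> value=3 (bin 11); offset now 11 = byte 1 bit 3; 37 bits remain

Answer: 10 27 3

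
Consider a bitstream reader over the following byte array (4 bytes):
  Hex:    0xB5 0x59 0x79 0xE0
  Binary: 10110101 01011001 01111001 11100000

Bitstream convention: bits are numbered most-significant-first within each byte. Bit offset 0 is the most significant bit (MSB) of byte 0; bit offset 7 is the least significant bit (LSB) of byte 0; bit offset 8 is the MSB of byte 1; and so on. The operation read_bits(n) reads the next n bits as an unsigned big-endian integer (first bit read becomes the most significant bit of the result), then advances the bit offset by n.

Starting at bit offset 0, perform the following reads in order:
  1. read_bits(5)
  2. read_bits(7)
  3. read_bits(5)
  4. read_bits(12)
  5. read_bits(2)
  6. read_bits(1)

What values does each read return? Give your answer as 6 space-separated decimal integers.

Read 1: bits[0:5] width=5 -> value=22 (bin 10110); offset now 5 = byte 0 bit 5; 27 bits remain
Read 2: bits[5:12] width=7 -> value=85 (bin 1010101); offset now 12 = byte 1 bit 4; 20 bits remain
Read 3: bits[12:17] width=5 -> value=18 (bin 10010); offset now 17 = byte 2 bit 1; 15 bits remain
Read 4: bits[17:29] width=12 -> value=3900 (bin 111100111100); offset now 29 = byte 3 bit 5; 3 bits remain
Read 5: bits[29:31] width=2 -> value=0 (bin 00); offset now 31 = byte 3 bit 7; 1 bits remain
Read 6: bits[31:32] width=1 -> value=0 (bin 0); offset now 32 = byte 4 bit 0; 0 bits remain

Answer: 22 85 18 3900 0 0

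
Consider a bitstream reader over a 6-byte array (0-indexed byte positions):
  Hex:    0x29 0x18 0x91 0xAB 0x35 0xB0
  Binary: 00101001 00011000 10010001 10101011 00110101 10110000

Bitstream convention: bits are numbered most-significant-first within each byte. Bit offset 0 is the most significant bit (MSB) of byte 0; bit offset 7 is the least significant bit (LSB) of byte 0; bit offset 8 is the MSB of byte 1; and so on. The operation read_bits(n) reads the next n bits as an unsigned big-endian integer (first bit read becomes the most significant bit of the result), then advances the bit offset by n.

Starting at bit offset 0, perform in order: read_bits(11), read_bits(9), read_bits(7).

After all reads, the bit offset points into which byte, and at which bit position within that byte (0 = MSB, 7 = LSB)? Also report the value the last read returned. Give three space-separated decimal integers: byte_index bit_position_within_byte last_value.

Read 1: bits[0:11] width=11 -> value=328 (bin 00101001000); offset now 11 = byte 1 bit 3; 37 bits remain
Read 2: bits[11:20] width=9 -> value=393 (bin 110001001); offset now 20 = byte 2 bit 4; 28 bits remain
Read 3: bits[20:27] width=7 -> value=13 (bin 0001101); offset now 27 = byte 3 bit 3; 21 bits remain

Answer: 3 3 13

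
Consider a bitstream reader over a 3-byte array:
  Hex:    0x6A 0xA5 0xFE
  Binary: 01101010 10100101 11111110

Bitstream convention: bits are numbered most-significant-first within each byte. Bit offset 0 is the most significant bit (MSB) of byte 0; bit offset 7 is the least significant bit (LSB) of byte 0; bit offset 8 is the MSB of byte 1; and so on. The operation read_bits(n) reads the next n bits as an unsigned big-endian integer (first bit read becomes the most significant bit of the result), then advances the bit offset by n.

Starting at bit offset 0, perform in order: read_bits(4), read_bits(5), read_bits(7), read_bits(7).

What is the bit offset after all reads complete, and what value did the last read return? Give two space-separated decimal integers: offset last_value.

Answer: 23 127

Derivation:
Read 1: bits[0:4] width=4 -> value=6 (bin 0110); offset now 4 = byte 0 bit 4; 20 bits remain
Read 2: bits[4:9] width=5 -> value=21 (bin 10101); offset now 9 = byte 1 bit 1; 15 bits remain
Read 3: bits[9:16] width=7 -> value=37 (bin 0100101); offset now 16 = byte 2 bit 0; 8 bits remain
Read 4: bits[16:23] width=7 -> value=127 (bin 1111111); offset now 23 = byte 2 bit 7; 1 bits remain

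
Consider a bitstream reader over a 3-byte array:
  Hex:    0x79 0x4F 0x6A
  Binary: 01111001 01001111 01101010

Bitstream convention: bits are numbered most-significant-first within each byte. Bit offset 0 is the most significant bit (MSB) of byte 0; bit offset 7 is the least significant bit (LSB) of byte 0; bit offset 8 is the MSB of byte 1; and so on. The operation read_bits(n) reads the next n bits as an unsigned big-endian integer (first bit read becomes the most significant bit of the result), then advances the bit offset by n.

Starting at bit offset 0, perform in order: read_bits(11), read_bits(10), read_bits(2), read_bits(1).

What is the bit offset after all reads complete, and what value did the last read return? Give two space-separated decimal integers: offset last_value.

Answer: 24 0

Derivation:
Read 1: bits[0:11] width=11 -> value=970 (bin 01111001010); offset now 11 = byte 1 bit 3; 13 bits remain
Read 2: bits[11:21] width=10 -> value=493 (bin 0111101101); offset now 21 = byte 2 bit 5; 3 bits remain
Read 3: bits[21:23] width=2 -> value=1 (bin 01); offset now 23 = byte 2 bit 7; 1 bits remain
Read 4: bits[23:24] width=1 -> value=0 (bin 0); offset now 24 = byte 3 bit 0; 0 bits remain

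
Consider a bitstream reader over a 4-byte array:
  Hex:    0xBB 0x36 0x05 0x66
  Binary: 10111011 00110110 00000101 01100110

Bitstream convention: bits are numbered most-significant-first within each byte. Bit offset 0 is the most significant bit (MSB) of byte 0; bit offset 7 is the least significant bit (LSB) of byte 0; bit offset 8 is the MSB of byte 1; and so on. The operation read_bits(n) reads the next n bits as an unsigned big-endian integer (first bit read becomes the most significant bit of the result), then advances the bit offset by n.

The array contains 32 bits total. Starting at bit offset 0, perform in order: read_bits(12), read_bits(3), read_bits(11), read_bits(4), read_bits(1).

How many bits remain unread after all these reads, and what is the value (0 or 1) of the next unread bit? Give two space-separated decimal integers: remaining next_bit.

Read 1: bits[0:12] width=12 -> value=2995 (bin 101110110011); offset now 12 = byte 1 bit 4; 20 bits remain
Read 2: bits[12:15] width=3 -> value=3 (bin 011); offset now 15 = byte 1 bit 7; 17 bits remain
Read 3: bits[15:26] width=11 -> value=21 (bin 00000010101); offset now 26 = byte 3 bit 2; 6 bits remain
Read 4: bits[26:30] width=4 -> value=9 (bin 1001); offset now 30 = byte 3 bit 6; 2 bits remain
Read 5: bits[30:31] width=1 -> value=1 (bin 1); offset now 31 = byte 3 bit 7; 1 bits remain

Answer: 1 0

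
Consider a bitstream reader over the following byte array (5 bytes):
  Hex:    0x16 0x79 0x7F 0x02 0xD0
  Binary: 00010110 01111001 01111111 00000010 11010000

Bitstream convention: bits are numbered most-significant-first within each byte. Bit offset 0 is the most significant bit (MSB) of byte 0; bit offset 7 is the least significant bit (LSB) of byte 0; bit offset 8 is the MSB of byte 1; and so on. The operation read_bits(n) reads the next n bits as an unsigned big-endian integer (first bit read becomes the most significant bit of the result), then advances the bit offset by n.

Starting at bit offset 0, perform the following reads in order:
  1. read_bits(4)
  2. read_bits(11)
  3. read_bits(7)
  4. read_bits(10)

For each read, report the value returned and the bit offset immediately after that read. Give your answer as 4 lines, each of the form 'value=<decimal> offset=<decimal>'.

Read 1: bits[0:4] width=4 -> value=1 (bin 0001); offset now 4 = byte 0 bit 4; 36 bits remain
Read 2: bits[4:15] width=11 -> value=828 (bin 01100111100); offset now 15 = byte 1 bit 7; 25 bits remain
Read 3: bits[15:22] width=7 -> value=95 (bin 1011111); offset now 22 = byte 2 bit 6; 18 bits remain
Read 4: bits[22:32] width=10 -> value=770 (bin 1100000010); offset now 32 = byte 4 bit 0; 8 bits remain

Answer: value=1 offset=4
value=828 offset=15
value=95 offset=22
value=770 offset=32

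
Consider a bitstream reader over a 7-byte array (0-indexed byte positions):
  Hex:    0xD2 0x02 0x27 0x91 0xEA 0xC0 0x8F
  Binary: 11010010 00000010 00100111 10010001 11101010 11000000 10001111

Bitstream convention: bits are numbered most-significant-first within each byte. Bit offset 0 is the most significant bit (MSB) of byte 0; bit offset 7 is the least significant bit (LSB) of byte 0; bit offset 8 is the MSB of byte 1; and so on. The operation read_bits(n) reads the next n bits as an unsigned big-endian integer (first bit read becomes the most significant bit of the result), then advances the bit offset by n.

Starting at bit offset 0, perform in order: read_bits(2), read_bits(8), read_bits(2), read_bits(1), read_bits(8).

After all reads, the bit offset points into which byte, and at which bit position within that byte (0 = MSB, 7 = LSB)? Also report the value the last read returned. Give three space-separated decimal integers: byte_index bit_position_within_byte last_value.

Answer: 2 5 68

Derivation:
Read 1: bits[0:2] width=2 -> value=3 (bin 11); offset now 2 = byte 0 bit 2; 54 bits remain
Read 2: bits[2:10] width=8 -> value=72 (bin 01001000); offset now 10 = byte 1 bit 2; 46 bits remain
Read 3: bits[10:12] width=2 -> value=0 (bin 00); offset now 12 = byte 1 bit 4; 44 bits remain
Read 4: bits[12:13] width=1 -> value=0 (bin 0); offset now 13 = byte 1 bit 5; 43 bits remain
Read 5: bits[13:21] width=8 -> value=68 (bin 01000100); offset now 21 = byte 2 bit 5; 35 bits remain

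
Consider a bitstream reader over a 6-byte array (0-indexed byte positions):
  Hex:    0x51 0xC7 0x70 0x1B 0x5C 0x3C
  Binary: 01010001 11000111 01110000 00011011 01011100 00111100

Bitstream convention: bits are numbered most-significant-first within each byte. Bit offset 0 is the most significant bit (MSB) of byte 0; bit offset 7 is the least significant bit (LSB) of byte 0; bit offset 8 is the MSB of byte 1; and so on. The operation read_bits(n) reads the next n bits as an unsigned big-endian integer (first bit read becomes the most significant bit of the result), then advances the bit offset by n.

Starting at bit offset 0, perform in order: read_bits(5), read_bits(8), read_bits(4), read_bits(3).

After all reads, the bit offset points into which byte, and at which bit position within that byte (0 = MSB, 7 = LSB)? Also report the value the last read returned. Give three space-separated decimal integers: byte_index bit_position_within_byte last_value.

Read 1: bits[0:5] width=5 -> value=10 (bin 01010); offset now 5 = byte 0 bit 5; 43 bits remain
Read 2: bits[5:13] width=8 -> value=56 (bin 00111000); offset now 13 = byte 1 bit 5; 35 bits remain
Read 3: bits[13:17] width=4 -> value=14 (bin 1110); offset now 17 = byte 2 bit 1; 31 bits remain
Read 4: bits[17:20] width=3 -> value=7 (bin 111); offset now 20 = byte 2 bit 4; 28 bits remain

Answer: 2 4 7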